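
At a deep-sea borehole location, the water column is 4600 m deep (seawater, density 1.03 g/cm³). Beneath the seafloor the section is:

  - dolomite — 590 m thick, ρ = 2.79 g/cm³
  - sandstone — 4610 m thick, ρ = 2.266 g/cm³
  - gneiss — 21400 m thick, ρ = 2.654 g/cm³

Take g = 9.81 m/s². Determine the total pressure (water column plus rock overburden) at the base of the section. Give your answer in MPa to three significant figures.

seawater: 1030 kg/m³ × 9.81 m/s² × 4600 m = 4.648×10^7 Pa = 46.48 MPa
dolomite: 2790 kg/m³ × 9.81 m/s² × 590 m = 1.615×10^7 Pa = 16.15 MPa
sandstone: 2266 kg/m³ × 9.81 m/s² × 4610 m = 1.025×10^8 Pa = 102.5 MPa
gneiss: 2654 kg/m³ × 9.81 m/s² × 21400 m = 5.572×10^8 Pa = 557.2 MPa
Total = 46.48 + 16.15 + 102.5 + 557.2 = 722.27 MPa

722 MPa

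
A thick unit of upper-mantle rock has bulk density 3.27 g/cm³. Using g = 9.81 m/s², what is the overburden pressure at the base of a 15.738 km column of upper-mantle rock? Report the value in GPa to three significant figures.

0.505 GPa

upper-mantle rock: 3270 kg/m³ × 9.81 m/s² × 15738 m = 5.049×10^8 Pa = 0.5049 GPa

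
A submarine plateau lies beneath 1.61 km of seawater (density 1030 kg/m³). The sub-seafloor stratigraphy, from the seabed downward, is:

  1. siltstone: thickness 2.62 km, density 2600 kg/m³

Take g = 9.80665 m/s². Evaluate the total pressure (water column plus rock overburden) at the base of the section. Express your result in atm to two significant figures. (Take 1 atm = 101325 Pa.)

820 atm

seawater: 1030 kg/m³ × 9.80665 m/s² × 1610 m = 1.626×10^7 Pa = 160.5 atm
siltstone: 2600 kg/m³ × 9.80665 m/s² × 2620 m = 6.680×10^7 Pa = 659.3 atm
Total = 160.5 + 659.3 = 819.79 atm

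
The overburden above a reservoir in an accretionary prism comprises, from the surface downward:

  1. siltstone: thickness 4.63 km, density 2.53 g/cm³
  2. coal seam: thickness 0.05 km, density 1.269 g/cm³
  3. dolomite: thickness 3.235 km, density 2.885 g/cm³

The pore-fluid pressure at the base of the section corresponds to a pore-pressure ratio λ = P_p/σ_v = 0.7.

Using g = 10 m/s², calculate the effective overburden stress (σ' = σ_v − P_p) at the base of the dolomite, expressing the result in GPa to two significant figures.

Overburden (lithostatic) stress σ_v:
siltstone: 2530 kg/m³ × 10 m/s² × 4630 m = 1.171×10^8 Pa = 117.1 MPa
coal seam: 1269 kg/m³ × 10 m/s² × 50 m = 6.345×10^5 Pa = 0.6345 MPa
dolomite: 2885 kg/m³ × 10 m/s² × 3235 m = 9.333×10^7 Pa = 93.33 MPa
Total = 117.1 + 0.6345 + 93.33 = 211.10 MPa
Pore pressure P_p = λ·σ_v = 0.7 × 211.1 MPa = 147.8 MPa
Effective stress σ' = σ_v − P_p = 211.1 − 147.8 = 63.331 MPa = 0.063331 GPa

0.063 GPa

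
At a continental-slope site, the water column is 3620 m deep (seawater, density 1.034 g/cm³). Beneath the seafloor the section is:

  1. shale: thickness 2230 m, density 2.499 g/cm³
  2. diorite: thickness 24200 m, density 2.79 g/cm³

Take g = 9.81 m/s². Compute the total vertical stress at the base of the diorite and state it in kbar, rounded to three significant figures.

seawater: 1034 kg/m³ × 9.81 m/s² × 3620 m = 3.672×10^7 Pa = 0.3672 kbar
shale: 2499 kg/m³ × 9.81 m/s² × 2230 m = 5.467×10^7 Pa = 0.5467 kbar
diorite: 2790 kg/m³ × 9.81 m/s² × 24200 m = 6.624×10^8 Pa = 6.624 kbar
Total = 0.3672 + 0.5467 + 6.624 = 7.5374 kbar

7.54 kbar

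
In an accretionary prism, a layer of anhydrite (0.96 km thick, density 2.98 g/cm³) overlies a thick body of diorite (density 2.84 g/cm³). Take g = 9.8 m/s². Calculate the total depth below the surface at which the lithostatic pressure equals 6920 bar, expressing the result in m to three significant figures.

24800 m

Pressure at base of upper layers: 2980×9.8×960 = 2.804×10^7 Pa = 280.4 bar
Remaining pressure to be supplied by diorite: 6.920×10^8 − 2.804×10^7 = 6.640×10^8 Pa
Additional depth in diorite = 6.640×10^8 Pa / (2840 kg/m³ × 9.8 m/s²) = 23856 m
Total depth = 960 m + 23856 m = 24816 m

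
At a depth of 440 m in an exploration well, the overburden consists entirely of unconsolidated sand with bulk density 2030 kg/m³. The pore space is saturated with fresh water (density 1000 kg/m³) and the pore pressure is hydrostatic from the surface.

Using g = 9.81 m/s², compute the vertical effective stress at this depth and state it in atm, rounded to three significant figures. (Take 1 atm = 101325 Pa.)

43.9 atm

Overburden (lithostatic) stress σ_v:
unconsolidated sand: 2030 kg/m³ × 9.81 m/s² × 440 m = 8.762×10^6 Pa = 8.762 MPa
Pore pressure P_p = 1000 kg/m³ × 9.81 m/s² × 440 m = 4.316×10^6 Pa = 4.316 MPa
Effective stress σ' = σ_v − P_p = 8.762 − 4.316 = 4.4459 MPa = 43.878 atm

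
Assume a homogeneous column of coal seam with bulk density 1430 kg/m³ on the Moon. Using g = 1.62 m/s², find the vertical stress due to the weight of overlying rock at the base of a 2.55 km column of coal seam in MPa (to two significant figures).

coal seam: 1430 kg/m³ × 1.62 m/s² × 2550 m = 5.907×10^6 Pa = 5.907 MPa

5.9 MPa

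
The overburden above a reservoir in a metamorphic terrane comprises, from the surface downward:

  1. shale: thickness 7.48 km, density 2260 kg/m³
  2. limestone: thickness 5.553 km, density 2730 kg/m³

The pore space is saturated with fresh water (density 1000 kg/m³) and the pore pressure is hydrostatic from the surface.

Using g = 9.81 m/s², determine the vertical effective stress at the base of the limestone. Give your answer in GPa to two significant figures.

Overburden (lithostatic) stress σ_v:
shale: 2260 kg/m³ × 9.81 m/s² × 7480 m = 1.658×10^8 Pa = 165.8 MPa
limestone: 2730 kg/m³ × 9.81 m/s² × 5553 m = 1.487×10^8 Pa = 148.7 MPa
Total = 165.8 + 148.7 = 314.55 MPa
Pore pressure P_p = 1000 kg/m³ × 9.81 m/s² × 13033 m = 1.279×10^8 Pa = 127.9 MPa
Effective stress σ' = σ_v − P_p = 314.6 − 127.9 = 186.70 MPa = 0.18670 GPa

0.19 GPa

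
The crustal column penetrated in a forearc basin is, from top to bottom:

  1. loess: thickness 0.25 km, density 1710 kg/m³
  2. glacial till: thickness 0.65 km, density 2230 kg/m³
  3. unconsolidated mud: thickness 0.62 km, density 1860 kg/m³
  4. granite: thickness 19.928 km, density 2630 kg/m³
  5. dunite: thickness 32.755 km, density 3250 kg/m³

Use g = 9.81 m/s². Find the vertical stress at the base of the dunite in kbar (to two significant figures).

loess: 1710 kg/m³ × 9.81 m/s² × 250 m = 4.194×10^6 Pa = 0.04194 kbar
glacial till: 2230 kg/m³ × 9.81 m/s² × 650 m = 1.422×10^7 Pa = 0.1422 kbar
unconsolidated mud: 1860 kg/m³ × 9.81 m/s² × 620 m = 1.131×10^7 Pa = 0.1131 kbar
granite: 2630 kg/m³ × 9.81 m/s² × 19928 m = 5.141×10^8 Pa = 5.141 kbar
dunite: 3250 kg/m³ × 9.81 m/s² × 32755 m = 1.044×10^9 Pa = 10.44 kbar
Total = 0.04194 + 0.1422 + 0.1131 + 5.141 + 10.44 = 15.882 kbar

16 kbar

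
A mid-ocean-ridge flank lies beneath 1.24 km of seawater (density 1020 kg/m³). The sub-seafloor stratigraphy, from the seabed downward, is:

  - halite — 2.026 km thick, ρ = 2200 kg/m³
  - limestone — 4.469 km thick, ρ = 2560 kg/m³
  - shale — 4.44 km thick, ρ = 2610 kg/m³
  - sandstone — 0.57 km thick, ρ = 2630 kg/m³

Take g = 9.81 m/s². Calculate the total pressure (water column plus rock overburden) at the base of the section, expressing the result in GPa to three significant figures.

seawater: 1020 kg/m³ × 9.81 m/s² × 1240 m = 1.241×10^7 Pa = 0.01241 GPa
halite: 2200 kg/m³ × 9.81 m/s² × 2026 m = 4.373×10^7 Pa = 0.04373 GPa
limestone: 2560 kg/m³ × 9.81 m/s² × 4469 m = 1.122×10^8 Pa = 0.1122 GPa
shale: 2610 kg/m³ × 9.81 m/s² × 4440 m = 1.137×10^8 Pa = 0.1137 GPa
sandstone: 2630 kg/m³ × 9.81 m/s² × 570 m = 1.471×10^7 Pa = 0.01471 GPa
Total = 0.01241 + 0.04373 + 0.1122 + 0.1137 + 0.01471 = 0.29675 GPa

0.297 GPa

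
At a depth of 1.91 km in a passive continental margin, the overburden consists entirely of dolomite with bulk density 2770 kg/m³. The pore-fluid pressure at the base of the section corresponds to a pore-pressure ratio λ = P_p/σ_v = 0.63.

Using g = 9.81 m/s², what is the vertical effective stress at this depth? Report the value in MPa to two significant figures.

Overburden (lithostatic) stress σ_v:
dolomite: 2770 kg/m³ × 9.81 m/s² × 1910 m = 5.190×10^7 Pa = 51.90 MPa
Pore pressure P_p = λ·σ_v = 0.63 × 51.90 MPa = 32.70 MPa
Effective stress σ' = σ_v − P_p = 51.90 − 32.70 = 19.204 MPa

19 MPa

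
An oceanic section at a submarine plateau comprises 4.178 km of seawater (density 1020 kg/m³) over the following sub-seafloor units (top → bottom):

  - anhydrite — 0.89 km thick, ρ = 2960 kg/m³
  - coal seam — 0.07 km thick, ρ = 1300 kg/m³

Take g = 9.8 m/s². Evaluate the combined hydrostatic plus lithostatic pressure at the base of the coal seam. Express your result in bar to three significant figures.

seawater: 1020 kg/m³ × 9.8 m/s² × 4178 m = 4.176×10^7 Pa = 417.6 bar
anhydrite: 2960 kg/m³ × 9.8 m/s² × 890 m = 2.582×10^7 Pa = 258.2 bar
coal seam: 1300 kg/m³ × 9.8 m/s² × 70 m = 8.918×10^5 Pa = 8.918 bar
Total = 417.6 + 258.2 + 8.918 = 684.72 bar

685 bar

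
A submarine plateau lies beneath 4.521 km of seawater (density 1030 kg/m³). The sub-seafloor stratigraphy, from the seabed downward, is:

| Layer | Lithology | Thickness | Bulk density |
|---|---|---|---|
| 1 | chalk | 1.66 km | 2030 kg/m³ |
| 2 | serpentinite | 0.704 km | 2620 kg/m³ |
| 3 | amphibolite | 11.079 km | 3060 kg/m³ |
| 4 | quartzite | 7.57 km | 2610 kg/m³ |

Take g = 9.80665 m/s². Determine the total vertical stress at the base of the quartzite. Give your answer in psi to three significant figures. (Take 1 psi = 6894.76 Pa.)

90400 psi

seawater: 1030 kg/m³ × 9.80665 m/s² × 4521 m = 4.567×10^7 Pa = 6623 psi
chalk: 2030 kg/m³ × 9.80665 m/s² × 1660 m = 3.305×10^7 Pa = 4793 psi
serpentinite: 2620 kg/m³ × 9.80665 m/s² × 704 m = 1.809×10^7 Pa = 2623 psi
amphibolite: 3060 kg/m³ × 9.80665 m/s² × 11079 m = 3.325×10^8 Pa = 48220 psi
quartzite: 2610 kg/m³ × 9.80665 m/s² × 7570 m = 1.938×10^8 Pa = 28102 psi
Total = 6623 + 4793 + 2623 + 48220 + 28102 = 90361 psi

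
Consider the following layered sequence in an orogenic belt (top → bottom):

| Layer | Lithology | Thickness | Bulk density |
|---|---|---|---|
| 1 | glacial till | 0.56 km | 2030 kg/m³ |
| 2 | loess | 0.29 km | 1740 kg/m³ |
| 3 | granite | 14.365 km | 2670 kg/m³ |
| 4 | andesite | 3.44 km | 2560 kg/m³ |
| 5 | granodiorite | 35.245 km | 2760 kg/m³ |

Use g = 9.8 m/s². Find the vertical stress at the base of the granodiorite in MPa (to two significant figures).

1400 MPa

glacial till: 2030 kg/m³ × 9.8 m/s² × 560 m = 1.114×10^7 Pa = 11.14 MPa
loess: 1740 kg/m³ × 9.8 m/s² × 290 m = 4.945×10^6 Pa = 4.945 MPa
granite: 2670 kg/m³ × 9.8 m/s² × 14365 m = 3.759×10^8 Pa = 375.9 MPa
andesite: 2560 kg/m³ × 9.8 m/s² × 3440 m = 8.630×10^7 Pa = 86.30 MPa
granodiorite: 2760 kg/m³ × 9.8 m/s² × 35245 m = 9.533×10^8 Pa = 953.3 MPa
Total = 11.14 + 4.945 + 375.9 + 86.30 + 953.3 = 1431.6 MPa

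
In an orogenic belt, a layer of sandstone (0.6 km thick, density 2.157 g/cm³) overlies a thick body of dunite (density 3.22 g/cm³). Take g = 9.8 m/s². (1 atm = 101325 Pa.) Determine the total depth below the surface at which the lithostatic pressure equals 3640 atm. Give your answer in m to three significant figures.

11900 m

Pressure at base of upper layers: 2157×9.8×600 = 1.268×10^7 Pa = 125.2 atm
Remaining pressure to be supplied by dunite: 3.688×10^8 − 1.268×10^7 = 3.561×10^8 Pa
Additional depth in dunite = 3.561×10^8 Pa / (3220 kg/m³ × 9.8 m/s²) = 11286 m
Total depth = 600 m + 11286 m = 11886 m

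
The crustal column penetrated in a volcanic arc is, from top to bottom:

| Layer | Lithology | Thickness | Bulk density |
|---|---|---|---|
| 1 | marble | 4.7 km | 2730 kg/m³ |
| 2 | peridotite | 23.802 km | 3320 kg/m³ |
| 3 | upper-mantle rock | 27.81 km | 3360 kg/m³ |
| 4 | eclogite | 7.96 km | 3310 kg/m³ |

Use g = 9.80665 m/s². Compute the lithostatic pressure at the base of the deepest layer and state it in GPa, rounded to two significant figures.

2.1 GPa

marble: 2730 kg/m³ × 9.80665 m/s² × 4700 m = 1.258×10^8 Pa = 0.1258 GPa
peridotite: 3320 kg/m³ × 9.80665 m/s² × 23802 m = 7.749×10^8 Pa = 0.7749 GPa
upper-mantle rock: 3360 kg/m³ × 9.80665 m/s² × 27810 m = 9.163×10^8 Pa = 0.9163 GPa
eclogite: 3310 kg/m³ × 9.80665 m/s² × 7960 m = 2.584×10^8 Pa = 0.2584 GPa
Total = 0.1258 + 0.7749 + 0.9163 + 0.2584 = 2.0755 GPa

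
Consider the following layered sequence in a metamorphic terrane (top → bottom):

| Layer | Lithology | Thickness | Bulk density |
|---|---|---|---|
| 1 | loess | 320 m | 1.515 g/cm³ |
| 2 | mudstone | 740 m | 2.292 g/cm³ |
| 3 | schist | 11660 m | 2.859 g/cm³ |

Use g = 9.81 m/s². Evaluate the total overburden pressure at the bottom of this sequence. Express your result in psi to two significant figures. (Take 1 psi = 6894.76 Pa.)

51000 psi

loess: 1515 kg/m³ × 9.81 m/s² × 320 m = 4.756×10^6 Pa = 689.8 psi
mudstone: 2292 kg/m³ × 9.81 m/s² × 740 m = 1.664×10^7 Pa = 2413 psi
schist: 2859 kg/m³ × 9.81 m/s² × 11660 m = 3.270×10^8 Pa = 47431 psi
Total = 689.8 + 2413 + 47431 = 50534 psi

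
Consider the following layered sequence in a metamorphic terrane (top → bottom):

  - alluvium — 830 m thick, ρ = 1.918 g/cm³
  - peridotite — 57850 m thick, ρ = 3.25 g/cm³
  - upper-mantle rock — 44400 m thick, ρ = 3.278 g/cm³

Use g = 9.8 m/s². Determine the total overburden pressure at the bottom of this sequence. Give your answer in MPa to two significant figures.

3300 MPa

alluvium: 1918 kg/m³ × 9.8 m/s² × 830 m = 1.560×10^7 Pa = 15.60 MPa
peridotite: 3250 kg/m³ × 9.8 m/s² × 57850 m = 1.843×10^9 Pa = 1843 MPa
upper-mantle rock: 3278 kg/m³ × 9.8 m/s² × 44400 m = 1.426×10^9 Pa = 1426 MPa
Total = 15.60 + 1843 + 1426 = 3284.4 MPa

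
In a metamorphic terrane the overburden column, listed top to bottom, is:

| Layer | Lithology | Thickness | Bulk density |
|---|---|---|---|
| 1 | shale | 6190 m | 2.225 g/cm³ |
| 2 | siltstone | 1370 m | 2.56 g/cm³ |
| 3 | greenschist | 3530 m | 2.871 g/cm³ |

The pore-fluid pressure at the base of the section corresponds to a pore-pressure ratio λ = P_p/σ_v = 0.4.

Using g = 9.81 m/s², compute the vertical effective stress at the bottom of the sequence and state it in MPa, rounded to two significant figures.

Overburden (lithostatic) stress σ_v:
shale: 2225 kg/m³ × 9.81 m/s² × 6190 m = 1.351×10^8 Pa = 135.1 MPa
siltstone: 2560 kg/m³ × 9.81 m/s² × 1370 m = 3.441×10^7 Pa = 34.41 MPa
greenschist: 2871 kg/m³ × 9.81 m/s² × 3530 m = 9.942×10^7 Pa = 99.42 MPa
Total = 135.1 + 34.41 + 99.42 = 268.94 MPa
Pore pressure P_p = λ·σ_v = 0.4 × 268.9 MPa = 107.6 MPa
Effective stress σ' = σ_v − P_p = 268.9 − 107.6 = 161.36 MPa

160 MPa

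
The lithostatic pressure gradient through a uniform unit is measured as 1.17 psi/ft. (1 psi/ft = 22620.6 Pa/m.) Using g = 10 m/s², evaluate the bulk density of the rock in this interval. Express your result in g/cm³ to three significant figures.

ρ = (dP/dz)/g = 1.17 psi/ft / 10 m/s² = 26466 Pa/m / 10 m/s² = 2646.6 kg/m³
= 2.647 g/cm³

2.65 g/cm³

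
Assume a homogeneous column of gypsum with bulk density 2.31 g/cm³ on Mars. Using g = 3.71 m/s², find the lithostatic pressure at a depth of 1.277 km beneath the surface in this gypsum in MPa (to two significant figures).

gypsum: 2310 kg/m³ × 3.71 m/s² × 1277 m = 1.094×10^7 Pa = 10.94 MPa

11 MPa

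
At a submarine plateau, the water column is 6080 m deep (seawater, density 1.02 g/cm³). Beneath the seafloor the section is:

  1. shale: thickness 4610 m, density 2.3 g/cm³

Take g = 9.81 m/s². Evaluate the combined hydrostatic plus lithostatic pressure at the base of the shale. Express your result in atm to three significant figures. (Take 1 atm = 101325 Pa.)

seawater: 1020 kg/m³ × 9.81 m/s² × 6080 m = 6.084×10^7 Pa = 600.4 atm
shale: 2300 kg/m³ × 9.81 m/s² × 4610 m = 1.040×10^8 Pa = 1027 atm
Total = 600.4 + 1027 = 1627.0 atm

1630 atm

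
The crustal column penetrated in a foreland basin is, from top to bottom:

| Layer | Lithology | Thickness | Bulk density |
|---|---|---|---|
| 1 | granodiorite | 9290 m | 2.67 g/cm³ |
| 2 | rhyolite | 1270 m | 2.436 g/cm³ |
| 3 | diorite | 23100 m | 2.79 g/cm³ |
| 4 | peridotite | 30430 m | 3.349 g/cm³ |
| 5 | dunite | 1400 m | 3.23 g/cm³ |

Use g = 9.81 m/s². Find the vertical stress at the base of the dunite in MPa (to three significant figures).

granodiorite: 2670 kg/m³ × 9.81 m/s² × 9290 m = 2.433×10^8 Pa = 243.3 MPa
rhyolite: 2436 kg/m³ × 9.81 m/s² × 1270 m = 3.035×10^7 Pa = 30.35 MPa
diorite: 2790 kg/m³ × 9.81 m/s² × 23100 m = 6.322×10^8 Pa = 632.2 MPa
peridotite: 3349 kg/m³ × 9.81 m/s² × 30430 m = 9.997×10^8 Pa = 999.7 MPa
dunite: 3230 kg/m³ × 9.81 m/s² × 1400 m = 4.436×10^7 Pa = 44.36 MPa
Total = 243.3 + 30.35 + 632.2 + 999.7 + 44.36 = 1950.0 MPa

1950 MPa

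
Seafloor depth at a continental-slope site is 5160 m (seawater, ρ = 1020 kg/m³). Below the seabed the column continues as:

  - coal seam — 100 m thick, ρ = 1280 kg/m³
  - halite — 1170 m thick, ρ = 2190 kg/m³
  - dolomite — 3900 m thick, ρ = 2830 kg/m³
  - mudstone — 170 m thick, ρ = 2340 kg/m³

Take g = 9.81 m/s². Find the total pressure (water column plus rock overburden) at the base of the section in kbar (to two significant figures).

seawater: 1020 kg/m³ × 9.81 m/s² × 5160 m = 5.163×10^7 Pa = 0.5163 kbar
coal seam: 1280 kg/m³ × 9.81 m/s² × 100 m = 1.256×10^6 Pa = 0.01256 kbar
halite: 2190 kg/m³ × 9.81 m/s² × 1170 m = 2.514×10^7 Pa = 0.2514 kbar
dolomite: 2830 kg/m³ × 9.81 m/s² × 3900 m = 1.083×10^8 Pa = 1.083 kbar
mudstone: 2340 kg/m³ × 9.81 m/s² × 170 m = 3.902×10^6 Pa = 0.03902 kbar
Total = 0.5163 + 0.01256 + 0.2514 + 1.083 + 0.03902 = 1.9020 kbar

1.9 kbar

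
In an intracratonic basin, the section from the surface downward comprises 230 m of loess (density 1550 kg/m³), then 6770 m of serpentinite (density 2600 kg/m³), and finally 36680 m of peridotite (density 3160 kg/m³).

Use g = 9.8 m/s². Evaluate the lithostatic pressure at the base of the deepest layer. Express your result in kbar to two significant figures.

13 kbar

loess: 1550 kg/m³ × 9.8 m/s² × 230 m = 3.494×10^6 Pa = 0.03494 kbar
serpentinite: 2600 kg/m³ × 9.8 m/s² × 6770 m = 1.725×10^8 Pa = 1.725 kbar
peridotite: 3160 kg/m³ × 9.8 m/s² × 36680 m = 1.136×10^9 Pa = 11.36 kbar
Total = 0.03494 + 1.725 + 11.36 = 13.119 kbar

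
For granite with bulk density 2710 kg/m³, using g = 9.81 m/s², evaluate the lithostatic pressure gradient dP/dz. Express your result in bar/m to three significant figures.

0.266 bar/m

dP/dz = ρg = 2710 kg/m³ × 9.81 m/s² = 26585 Pa/m
= 26585 Pa/m × (1 bar/m / 1.0000×10^5 Pa/m) = 0.26585 bar/m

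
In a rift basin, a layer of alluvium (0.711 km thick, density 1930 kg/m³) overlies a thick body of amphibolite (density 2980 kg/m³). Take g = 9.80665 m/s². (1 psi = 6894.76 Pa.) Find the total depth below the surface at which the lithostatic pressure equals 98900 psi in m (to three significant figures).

23600 m

Pressure at base of upper layers: 1930×9.80665×711 = 1.346×10^7 Pa = 1952 psi
Remaining pressure to be supplied by amphibolite: 6.819×10^8 − 1.346×10^7 = 6.684×10^8 Pa
Additional depth in amphibolite = 6.684×10^8 Pa / (2980 kg/m³ × 9.80665 m/s²) = 22873 m
Total depth = 711 m + 22873 m = 23584 m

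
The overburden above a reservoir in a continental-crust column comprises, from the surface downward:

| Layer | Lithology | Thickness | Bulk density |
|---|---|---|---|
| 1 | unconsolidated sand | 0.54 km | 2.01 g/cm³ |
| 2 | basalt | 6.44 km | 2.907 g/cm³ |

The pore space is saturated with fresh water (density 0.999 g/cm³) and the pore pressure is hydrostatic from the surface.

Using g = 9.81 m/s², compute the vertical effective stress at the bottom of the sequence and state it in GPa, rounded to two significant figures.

Overburden (lithostatic) stress σ_v:
unconsolidated sand: 2010 kg/m³ × 9.81 m/s² × 540 m = 1.065×10^7 Pa = 10.65 MPa
basalt: 2907 kg/m³ × 9.81 m/s² × 6440 m = 1.837×10^8 Pa = 183.7 MPa
Total = 10.65 + 183.7 = 194.30 MPa
Pore pressure P_p = 999 kg/m³ × 9.81 m/s² × 6980 m = 6.841×10^7 Pa = 68.41 MPa
Effective stress σ' = σ_v − P_p = 194.3 − 68.41 = 125.90 MPa = 0.12590 GPa

0.13 GPa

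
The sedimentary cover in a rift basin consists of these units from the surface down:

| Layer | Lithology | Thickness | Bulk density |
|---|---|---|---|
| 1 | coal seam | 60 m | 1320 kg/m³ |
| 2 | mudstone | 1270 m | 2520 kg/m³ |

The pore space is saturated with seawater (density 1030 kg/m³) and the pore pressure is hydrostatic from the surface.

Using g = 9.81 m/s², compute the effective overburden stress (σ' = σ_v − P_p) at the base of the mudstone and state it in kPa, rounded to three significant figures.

Overburden (lithostatic) stress σ_v:
coal seam: 1320 kg/m³ × 9.81 m/s² × 60 m = 7.770×10^5 Pa = 0.7770 MPa
mudstone: 2520 kg/m³ × 9.81 m/s² × 1270 m = 3.140×10^7 Pa = 31.40 MPa
Total = 0.7770 + 31.40 = 32.173 MPa
Pore pressure P_p = 1030 kg/m³ × 9.81 m/s² × 1330 m = 1.344×10^7 Pa = 13.44 MPa
Effective stress σ' = σ_v − P_p = 32.17 − 13.44 = 18.734 MPa = 18734 kPa

18700 kPa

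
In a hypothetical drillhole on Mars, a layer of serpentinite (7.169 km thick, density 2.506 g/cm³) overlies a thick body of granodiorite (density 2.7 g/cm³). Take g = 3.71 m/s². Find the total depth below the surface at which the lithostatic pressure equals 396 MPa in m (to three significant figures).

Pressure at base of upper layers: 2506×3.71×7169 = 6.665×10^7 Pa = 66.65 MPa
Remaining pressure to be supplied by granodiorite: 3.960×10^8 − 6.665×10^7 = 3.293×10^8 Pa
Additional depth in granodiorite = 3.293×10^8 Pa / (2700 kg/m³ × 3.71 m/s²) = 32879 m
Total depth = 7169 m + 32879 m = 40048 m

40000 m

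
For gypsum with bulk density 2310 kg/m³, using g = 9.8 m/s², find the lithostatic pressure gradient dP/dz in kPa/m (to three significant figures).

dP/dz = ρg = 2310 kg/m³ × 9.8 m/s² = 22638 Pa/m
= 22638 Pa/m × (1 kPa/m / 1000.0 Pa/m) = 22.638 kPa/m

22.6 kPa/m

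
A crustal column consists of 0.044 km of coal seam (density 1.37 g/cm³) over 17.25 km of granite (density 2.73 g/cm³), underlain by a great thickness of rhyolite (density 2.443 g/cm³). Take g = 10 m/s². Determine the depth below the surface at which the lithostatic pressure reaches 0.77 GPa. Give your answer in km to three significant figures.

Pressure at base of upper layers: 1370×10×44 + 2730×10×17250 = 4.715×10^8 Pa = 0.4715 GPa
Remaining pressure to be supplied by rhyolite: 7.700×10^8 − 4.715×10^8 = 2.985×10^8 Pa
Additional depth in rhyolite = 2.985×10^8 Pa / (2443 kg/m³ × 10 m/s²) = 12217 m
Total depth = 17294 m + 12217 m = 29511 m
= 29.511 km

29.5 km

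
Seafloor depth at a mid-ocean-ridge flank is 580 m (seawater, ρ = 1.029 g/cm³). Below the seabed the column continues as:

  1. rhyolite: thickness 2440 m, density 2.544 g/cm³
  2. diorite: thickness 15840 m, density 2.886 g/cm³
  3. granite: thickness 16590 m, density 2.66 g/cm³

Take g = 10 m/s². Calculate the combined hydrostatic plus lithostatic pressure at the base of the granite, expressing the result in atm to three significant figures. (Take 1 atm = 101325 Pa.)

seawater: 1029 kg/m³ × 10 m/s² × 580 m = 5.968×10^6 Pa = 58.90 atm
rhyolite: 2544 kg/m³ × 10 m/s² × 2440 m = 6.207×10^7 Pa = 612.6 atm
diorite: 2886 kg/m³ × 10 m/s² × 15840 m = 4.571×10^8 Pa = 4512 atm
granite: 2660 kg/m³ × 10 m/s² × 16590 m = 4.413×10^8 Pa = 4355 atm
Total = 58.90 + 612.6 + 4512 + 4355 = 9538.4 atm

9540 atm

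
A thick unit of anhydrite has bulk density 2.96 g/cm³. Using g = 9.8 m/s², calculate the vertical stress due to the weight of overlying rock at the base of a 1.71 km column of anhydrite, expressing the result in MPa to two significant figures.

50 MPa

anhydrite: 2960 kg/m³ × 9.8 m/s² × 1710 m = 4.960×10^7 Pa = 49.60 MPa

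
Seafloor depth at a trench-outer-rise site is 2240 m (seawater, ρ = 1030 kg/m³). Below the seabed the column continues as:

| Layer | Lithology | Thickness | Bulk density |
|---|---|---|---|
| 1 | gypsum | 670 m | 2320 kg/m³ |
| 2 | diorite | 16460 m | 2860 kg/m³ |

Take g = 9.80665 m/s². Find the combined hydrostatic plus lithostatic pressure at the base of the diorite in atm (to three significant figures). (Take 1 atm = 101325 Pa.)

4930 atm

seawater: 1030 kg/m³ × 9.80665 m/s² × 2240 m = 2.263×10^7 Pa = 223.3 atm
gypsum: 2320 kg/m³ × 9.80665 m/s² × 670 m = 1.524×10^7 Pa = 150.4 atm
diorite: 2860 kg/m³ × 9.80665 m/s² × 16460 m = 4.617×10^8 Pa = 4556 atm
Total = 223.3 + 150.4 + 4556 = 4929.9 atm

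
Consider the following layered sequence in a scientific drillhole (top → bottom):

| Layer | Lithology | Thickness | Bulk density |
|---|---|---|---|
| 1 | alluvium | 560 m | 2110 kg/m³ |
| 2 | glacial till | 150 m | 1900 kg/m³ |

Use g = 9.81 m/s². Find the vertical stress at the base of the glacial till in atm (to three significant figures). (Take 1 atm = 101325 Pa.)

alluvium: 2110 kg/m³ × 9.81 m/s² × 560 m = 1.159×10^7 Pa = 114.4 atm
glacial till: 1900 kg/m³ × 9.81 m/s² × 150 m = 2.796×10^6 Pa = 27.59 atm
Total = 114.4 + 27.59 = 141.99 atm

142 atm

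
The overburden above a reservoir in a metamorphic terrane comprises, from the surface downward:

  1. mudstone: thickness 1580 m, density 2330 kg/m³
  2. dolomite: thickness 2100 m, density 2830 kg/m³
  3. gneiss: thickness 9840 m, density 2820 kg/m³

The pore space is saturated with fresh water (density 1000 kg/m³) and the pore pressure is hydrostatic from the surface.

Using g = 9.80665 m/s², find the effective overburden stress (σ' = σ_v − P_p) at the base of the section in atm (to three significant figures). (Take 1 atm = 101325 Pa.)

2310 atm

Overburden (lithostatic) stress σ_v:
mudstone: 2330 kg/m³ × 9.80665 m/s² × 1580 m = 3.610×10^7 Pa = 36.10 MPa
dolomite: 2830 kg/m³ × 9.80665 m/s² × 2100 m = 5.828×10^7 Pa = 58.28 MPa
gneiss: 2820 kg/m³ × 9.80665 m/s² × 9840 m = 2.721×10^8 Pa = 272.1 MPa
Total = 36.10 + 58.28 + 272.1 = 366.51 MPa
Pore pressure P_p = 1000 kg/m³ × 9.80665 m/s² × 13520 m = 1.326×10^8 Pa = 132.6 MPa
Effective stress σ' = σ_v − P_p = 366.5 − 132.6 = 233.92 MPa = 2308.6 atm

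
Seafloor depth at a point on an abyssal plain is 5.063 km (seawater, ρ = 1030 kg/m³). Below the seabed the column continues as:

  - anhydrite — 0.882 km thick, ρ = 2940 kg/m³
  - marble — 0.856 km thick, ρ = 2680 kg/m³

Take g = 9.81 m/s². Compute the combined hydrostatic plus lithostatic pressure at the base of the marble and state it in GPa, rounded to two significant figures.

seawater: 1030 kg/m³ × 9.81 m/s² × 5063 m = 5.116×10^7 Pa = 0.05116 GPa
anhydrite: 2940 kg/m³ × 9.81 m/s² × 882 m = 2.544×10^7 Pa = 0.02544 GPa
marble: 2680 kg/m³ × 9.81 m/s² × 856 m = 2.250×10^7 Pa = 0.02250 GPa
Total = 0.05116 + 0.02544 + 0.02250 = 0.099101 GPa

0.099 GPa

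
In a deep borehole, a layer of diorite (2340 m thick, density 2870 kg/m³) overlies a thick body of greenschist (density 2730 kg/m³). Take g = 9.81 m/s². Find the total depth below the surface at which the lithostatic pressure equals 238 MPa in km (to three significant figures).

8.77 km

Pressure at base of upper layers: 2870×9.81×2340 = 6.588×10^7 Pa = 65.88 MPa
Remaining pressure to be supplied by greenschist: 2.380×10^8 − 6.588×10^7 = 1.721×10^8 Pa
Additional depth in greenschist = 1.721×10^8 Pa / (2730 kg/m³ × 9.81 m/s²) = 6426.8 m
Total depth = 2340 m + 6426.8 m = 8766.8 m
= 8.7668 km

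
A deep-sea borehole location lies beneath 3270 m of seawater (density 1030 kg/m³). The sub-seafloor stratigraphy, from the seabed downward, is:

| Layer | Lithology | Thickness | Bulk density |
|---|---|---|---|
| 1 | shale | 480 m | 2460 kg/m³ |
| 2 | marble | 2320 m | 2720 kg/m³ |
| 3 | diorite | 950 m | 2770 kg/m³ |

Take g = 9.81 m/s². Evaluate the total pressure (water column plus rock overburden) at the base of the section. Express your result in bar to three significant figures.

1320 bar

seawater: 1030 kg/m³ × 9.81 m/s² × 3270 m = 3.304×10^7 Pa = 330.4 bar
shale: 2460 kg/m³ × 9.81 m/s² × 480 m = 1.158×10^7 Pa = 115.8 bar
marble: 2720 kg/m³ × 9.81 m/s² × 2320 m = 6.191×10^7 Pa = 619.1 bar
diorite: 2770 kg/m³ × 9.81 m/s² × 950 m = 2.582×10^7 Pa = 258.2 bar
Total = 330.4 + 115.8 + 619.1 + 258.2 = 1323.4 bar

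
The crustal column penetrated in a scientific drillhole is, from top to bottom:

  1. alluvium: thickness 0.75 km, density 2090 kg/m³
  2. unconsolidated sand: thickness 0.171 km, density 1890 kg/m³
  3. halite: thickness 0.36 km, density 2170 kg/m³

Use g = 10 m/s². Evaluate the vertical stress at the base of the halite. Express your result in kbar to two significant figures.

0.27 kbar

alluvium: 2090 kg/m³ × 10 m/s² × 750 m = 1.567×10^7 Pa = 0.1568 kbar
unconsolidated sand: 1890 kg/m³ × 10 m/s² × 171 m = 3.232×10^6 Pa = 0.03232 kbar
halite: 2170 kg/m³ × 10 m/s² × 360 m = 7.812×10^6 Pa = 0.07812 kbar
Total = 0.1568 + 0.03232 + 0.07812 = 0.26719 kbar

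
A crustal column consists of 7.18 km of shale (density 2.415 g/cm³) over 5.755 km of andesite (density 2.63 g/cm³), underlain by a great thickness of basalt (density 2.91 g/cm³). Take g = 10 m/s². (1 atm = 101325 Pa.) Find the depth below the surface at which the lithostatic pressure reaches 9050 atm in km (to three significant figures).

Pressure at base of upper layers: 2415×10×7180 + 2630×10×5755 = 3.248×10^8 Pa = 3205 atm
Remaining pressure to be supplied by basalt: 9.170×10^8 − 3.248×10^8 = 5.922×10^8 Pa
Additional depth in basalt = 5.922×10^8 Pa / (2910 kg/m³ × 10 m/s²) = 20352 m
Total depth = 12935 m + 20352 m = 33287 m
= 33.287 km

33.3 km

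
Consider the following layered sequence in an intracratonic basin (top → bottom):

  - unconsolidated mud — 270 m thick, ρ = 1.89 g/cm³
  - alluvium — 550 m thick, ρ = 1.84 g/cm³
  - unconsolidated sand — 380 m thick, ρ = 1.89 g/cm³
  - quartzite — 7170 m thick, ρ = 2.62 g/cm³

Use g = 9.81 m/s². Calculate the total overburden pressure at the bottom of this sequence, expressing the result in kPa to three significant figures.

206000 kPa

unconsolidated mud: 1890 kg/m³ × 9.81 m/s² × 270 m = 5.006×10^6 Pa = 5006 kPa
alluvium: 1840 kg/m³ × 9.81 m/s² × 550 m = 9.928×10^6 Pa = 9928 kPa
unconsolidated sand: 1890 kg/m³ × 9.81 m/s² × 380 m = 7.046×10^6 Pa = 7046 kPa
quartzite: 2620 kg/m³ × 9.81 m/s² × 7170 m = 1.843×10^8 Pa = 1.843×10^5 kPa
Total = 5006 + 9928 + 7046 + 1.843×10^5 = 2.0626×10^5 kPa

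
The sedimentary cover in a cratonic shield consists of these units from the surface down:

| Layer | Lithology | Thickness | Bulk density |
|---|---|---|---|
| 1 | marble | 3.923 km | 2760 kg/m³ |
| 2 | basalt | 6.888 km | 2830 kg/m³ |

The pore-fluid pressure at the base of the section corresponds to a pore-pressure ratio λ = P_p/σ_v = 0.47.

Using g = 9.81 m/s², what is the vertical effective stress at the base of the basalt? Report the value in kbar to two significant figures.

1.6 kbar

Overburden (lithostatic) stress σ_v:
marble: 2760 kg/m³ × 9.81 m/s² × 3923 m = 1.062×10^8 Pa = 106.2 MPa
basalt: 2830 kg/m³ × 9.81 m/s² × 6888 m = 1.912×10^8 Pa = 191.2 MPa
Total = 106.2 + 191.2 = 297.44 MPa
Pore pressure P_p = λ·σ_v = 0.47 × 297.4 MPa = 139.8 MPa
Effective stress σ' = σ_v − P_p = 297.4 − 139.8 = 157.65 MPa = 1.5765 kbar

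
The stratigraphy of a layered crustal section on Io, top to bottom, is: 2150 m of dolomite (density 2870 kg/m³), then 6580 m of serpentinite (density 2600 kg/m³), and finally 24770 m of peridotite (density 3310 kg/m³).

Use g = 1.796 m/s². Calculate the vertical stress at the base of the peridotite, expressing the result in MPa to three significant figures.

dolomite: 2870 kg/m³ × 1.796 m/s² × 2150 m = 1.108×10^7 Pa = 11.08 MPa
serpentinite: 2600 kg/m³ × 1.796 m/s² × 6580 m = 3.073×10^7 Pa = 30.73 MPa
peridotite: 3310 kg/m³ × 1.796 m/s² × 24770 m = 1.473×10^8 Pa = 147.3 MPa
Total = 11.08 + 30.73 + 147.3 = 189.06 MPa

189 MPa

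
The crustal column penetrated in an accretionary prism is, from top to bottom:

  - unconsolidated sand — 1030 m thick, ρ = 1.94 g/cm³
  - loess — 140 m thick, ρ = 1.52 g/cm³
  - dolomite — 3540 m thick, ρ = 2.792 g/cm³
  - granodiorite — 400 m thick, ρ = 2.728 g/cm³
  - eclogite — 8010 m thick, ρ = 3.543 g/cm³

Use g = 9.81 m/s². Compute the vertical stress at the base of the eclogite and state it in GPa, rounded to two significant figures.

unconsolidated sand: 1940 kg/m³ × 9.81 m/s² × 1030 m = 1.960×10^7 Pa = 0.01960 GPa
loess: 1520 kg/m³ × 9.81 m/s² × 140 m = 2.088×10^6 Pa = 2.088×10^-3 GPa
dolomite: 2792 kg/m³ × 9.81 m/s² × 3540 m = 9.696×10^7 Pa = 0.09696 GPa
granodiorite: 2728 kg/m³ × 9.81 m/s² × 400 m = 1.070×10^7 Pa = 0.01070 GPa
eclogite: 3543 kg/m³ × 9.81 m/s² × 8010 m = 2.784×10^8 Pa = 0.2784 GPa
Total = 0.01960 + 2.088×10^-3 + 0.09696 + 0.01070 + 0.2784 = 0.40776 GPa

0.41 GPa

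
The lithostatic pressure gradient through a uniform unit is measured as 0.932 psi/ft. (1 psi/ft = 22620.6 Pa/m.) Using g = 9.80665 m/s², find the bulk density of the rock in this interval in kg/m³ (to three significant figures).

ρ = (dP/dz)/g = 0.932 psi/ft / 9.80665 m/s² = 21082 Pa/m / 9.80665 m/s² = 2149.8 kg/m³

2150 kg/m³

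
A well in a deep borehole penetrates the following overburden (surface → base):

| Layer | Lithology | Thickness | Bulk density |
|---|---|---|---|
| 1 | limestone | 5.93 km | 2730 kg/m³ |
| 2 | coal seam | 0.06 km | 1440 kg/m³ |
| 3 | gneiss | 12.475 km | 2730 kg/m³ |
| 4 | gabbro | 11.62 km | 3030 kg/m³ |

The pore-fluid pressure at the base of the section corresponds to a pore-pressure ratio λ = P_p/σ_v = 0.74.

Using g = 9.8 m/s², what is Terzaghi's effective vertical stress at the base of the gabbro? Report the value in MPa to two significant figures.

220 MPa

Overburden (lithostatic) stress σ_v:
limestone: 2730 kg/m³ × 9.8 m/s² × 5930 m = 1.587×10^8 Pa = 158.7 MPa
coal seam: 1440 kg/m³ × 9.8 m/s² × 60 m = 8.467×10^5 Pa = 0.8467 MPa
gneiss: 2730 kg/m³ × 9.8 m/s² × 12475 m = 3.338×10^8 Pa = 333.8 MPa
gabbro: 3030 kg/m³ × 9.8 m/s² × 11620 m = 3.450×10^8 Pa = 345.0 MPa
Total = 158.7 + 0.8467 + 333.8 + 345.0 = 838.30 MPa
Pore pressure P_p = λ·σ_v = 0.74 × 838.3 MPa = 620.3 MPa
Effective stress σ' = σ_v − P_p = 838.3 − 620.3 = 217.96 MPa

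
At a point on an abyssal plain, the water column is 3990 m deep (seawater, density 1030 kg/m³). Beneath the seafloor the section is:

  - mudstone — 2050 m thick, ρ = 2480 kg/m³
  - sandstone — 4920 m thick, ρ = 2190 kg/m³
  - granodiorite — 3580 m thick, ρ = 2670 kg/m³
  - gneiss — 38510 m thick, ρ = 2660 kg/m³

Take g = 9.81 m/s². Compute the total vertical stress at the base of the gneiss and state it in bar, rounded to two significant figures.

13000 bar

seawater: 1030 kg/m³ × 9.81 m/s² × 3990 m = 4.032×10^7 Pa = 403.2 bar
mudstone: 2480 kg/m³ × 9.81 m/s² × 2050 m = 4.987×10^7 Pa = 498.7 bar
sandstone: 2190 kg/m³ × 9.81 m/s² × 4920 m = 1.057×10^8 Pa = 1057 bar
granodiorite: 2670 kg/m³ × 9.81 m/s² × 3580 m = 9.377×10^7 Pa = 937.7 bar
gneiss: 2660 kg/m³ × 9.81 m/s² × 38510 m = 1.005×10^9 Pa = 10049 bar
Total = 403.2 + 498.7 + 1057 + 937.7 + 10049 = 12946 bar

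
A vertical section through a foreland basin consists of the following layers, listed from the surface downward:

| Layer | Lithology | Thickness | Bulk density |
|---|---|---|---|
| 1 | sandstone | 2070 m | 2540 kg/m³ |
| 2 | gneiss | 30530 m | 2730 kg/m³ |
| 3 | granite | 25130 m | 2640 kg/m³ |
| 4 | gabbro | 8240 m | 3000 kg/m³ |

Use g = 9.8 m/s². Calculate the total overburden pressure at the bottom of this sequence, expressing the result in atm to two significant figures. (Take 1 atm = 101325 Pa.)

17000 atm

sandstone: 2540 kg/m³ × 9.8 m/s² × 2070 m = 5.153×10^7 Pa = 508.5 atm
gneiss: 2730 kg/m³ × 9.8 m/s² × 30530 m = 8.168×10^8 Pa = 8061 atm
granite: 2640 kg/m³ × 9.8 m/s² × 25130 m = 6.502×10^8 Pa = 6417 atm
gabbro: 3000 kg/m³ × 9.8 m/s² × 8240 m = 2.423×10^8 Pa = 2391 atm
Total = 508.5 + 8061 + 6417 + 2391 = 17377 atm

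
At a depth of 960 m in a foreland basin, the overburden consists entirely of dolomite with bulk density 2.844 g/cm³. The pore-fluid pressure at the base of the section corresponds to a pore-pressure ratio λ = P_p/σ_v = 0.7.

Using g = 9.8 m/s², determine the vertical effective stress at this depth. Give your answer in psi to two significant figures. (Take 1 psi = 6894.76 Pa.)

Overburden (lithostatic) stress σ_v:
dolomite: 2844 kg/m³ × 9.8 m/s² × 960 m = 2.676×10^7 Pa = 26.76 MPa
Pore pressure P_p = λ·σ_v = 0.7 × 26.76 MPa = 18.73 MPa
Effective stress σ' = σ_v − P_p = 26.76 − 18.73 = 8.0269 MPa = 1164.2 psi

1200 psi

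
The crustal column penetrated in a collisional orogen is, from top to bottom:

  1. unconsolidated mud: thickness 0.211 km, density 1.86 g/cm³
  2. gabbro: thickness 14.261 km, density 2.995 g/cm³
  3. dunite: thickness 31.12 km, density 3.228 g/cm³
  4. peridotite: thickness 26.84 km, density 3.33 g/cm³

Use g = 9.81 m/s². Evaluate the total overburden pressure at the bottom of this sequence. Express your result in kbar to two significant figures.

unconsolidated mud: 1860 kg/m³ × 9.81 m/s² × 211 m = 3.850×10^6 Pa = 0.03850 kbar
gabbro: 2995 kg/m³ × 9.81 m/s² × 14261 m = 4.190×10^8 Pa = 4.190 kbar
dunite: 3228 kg/m³ × 9.81 m/s² × 31120 m = 9.855×10^8 Pa = 9.855 kbar
peridotite: 3330 kg/m³ × 9.81 m/s² × 26840 m = 8.768×10^8 Pa = 8.768 kbar
Total = 0.03850 + 4.190 + 9.855 + 8.768 = 22.851 kbar

23 kbar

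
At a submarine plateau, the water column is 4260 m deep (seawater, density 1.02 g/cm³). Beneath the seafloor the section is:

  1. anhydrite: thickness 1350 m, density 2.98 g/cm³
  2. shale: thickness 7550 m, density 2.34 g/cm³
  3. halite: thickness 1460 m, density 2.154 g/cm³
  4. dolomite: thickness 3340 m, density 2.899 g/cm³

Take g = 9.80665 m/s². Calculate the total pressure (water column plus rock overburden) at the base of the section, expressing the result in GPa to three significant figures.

seawater: 1020 kg/m³ × 9.80665 m/s² × 4260 m = 4.261×10^7 Pa = 0.04261 GPa
anhydrite: 2980 kg/m³ × 9.80665 m/s² × 1350 m = 3.945×10^7 Pa = 0.03945 GPa
shale: 2340 kg/m³ × 9.80665 m/s² × 7550 m = 1.733×10^8 Pa = 0.1733 GPa
halite: 2154 kg/m³ × 9.80665 m/s² × 1460 m = 3.084×10^7 Pa = 0.03084 GPa
dolomite: 2899 kg/m³ × 9.80665 m/s² × 3340 m = 9.495×10^7 Pa = 0.09495 GPa
Total = 0.04261 + 0.03945 + 0.1733 + 0.03084 + 0.09495 = 0.38111 GPa

0.381 GPa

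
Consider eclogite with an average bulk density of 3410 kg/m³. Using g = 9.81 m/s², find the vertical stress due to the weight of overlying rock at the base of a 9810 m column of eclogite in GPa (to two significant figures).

eclogite: 3410 kg/m³ × 9.81 m/s² × 9810 m = 3.282×10^8 Pa = 0.3282 GPa

0.33 GPa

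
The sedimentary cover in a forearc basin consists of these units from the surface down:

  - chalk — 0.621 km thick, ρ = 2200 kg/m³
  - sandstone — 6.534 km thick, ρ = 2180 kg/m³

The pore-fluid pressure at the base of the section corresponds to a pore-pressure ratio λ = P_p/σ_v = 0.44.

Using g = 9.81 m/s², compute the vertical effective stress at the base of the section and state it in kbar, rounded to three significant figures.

Overburden (lithostatic) stress σ_v:
chalk: 2200 kg/m³ × 9.81 m/s² × 621 m = 1.340×10^7 Pa = 13.40 MPa
sandstone: 2180 kg/m³ × 9.81 m/s² × 6534 m = 1.397×10^8 Pa = 139.7 MPa
Total = 13.40 + 139.7 = 153.14 MPa
Pore pressure P_p = λ·σ_v = 0.44 × 153.1 MPa = 67.38 MPa
Effective stress σ' = σ_v − P_p = 153.1 − 67.38 = 85.757 MPa = 0.85757 kbar

0.858 kbar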